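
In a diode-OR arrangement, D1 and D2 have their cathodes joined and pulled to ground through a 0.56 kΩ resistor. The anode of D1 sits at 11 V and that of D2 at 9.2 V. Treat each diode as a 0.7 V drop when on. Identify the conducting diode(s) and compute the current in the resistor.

Assume both conduct. Then node N would need to be at both 11−0.7 = 10.3 V and 9.2−0.7 = 8.5 V, which is impossible.
Assume only D1 conducts: V_N = 11 − 0.7 = 10.3 V, so I_R = 10.3/0.56 = 18.4 mA.
Check D2: its anode-to-cathode voltage is 9.2 − 10.3 = -1.1 V < 0.7 V, so it is off. The assumption is consistent.

Only D1 conducts; I_R ≈ 18 mA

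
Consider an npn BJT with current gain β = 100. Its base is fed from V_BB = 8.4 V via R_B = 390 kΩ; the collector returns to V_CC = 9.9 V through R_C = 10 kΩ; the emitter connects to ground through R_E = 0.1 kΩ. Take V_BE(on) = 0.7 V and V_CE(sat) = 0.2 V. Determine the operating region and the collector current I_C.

saturation; I_C ≈ 0.96 mA

Assume active: I_B = (8.4 − 0.7)/(390 + 101×0.1) = 0.0192 mA, I_C = β·I_B = 1.92 mA.
Then V_CE = 9.9 − 1.92×10 − 1.94×0.1 = -9.54 V < 0.2 V — the active assumption fails.
Re-solve with V_CE = 0.2 V. KCL at the emitter: V_E/R_E = (V_BB−0.7−V_E)/R_B + (V_CC−0.2−V_E)/R_C, giving V_E = 0.098 V.
I_C = (V_CC − 0.2 − V_E)/R_C = (9.7 − 0.098)/10 = 0.96 mA.
Check: I_B = (7.7 − 0.098)/390 = 0.0195 mA, and β·I_B = 1.95 mA > I_C, confirming saturation.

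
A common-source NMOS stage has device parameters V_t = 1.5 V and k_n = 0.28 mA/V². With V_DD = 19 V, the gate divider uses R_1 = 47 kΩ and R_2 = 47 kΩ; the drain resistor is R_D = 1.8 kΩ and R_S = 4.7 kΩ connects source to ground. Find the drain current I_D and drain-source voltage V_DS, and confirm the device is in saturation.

I_D ≈ 1.1 mA, V_DS ≈ 12 V

V_G = V_DD·R_2/(R_1+R_2) = 19×47/94 = 9.5 V.
Assume saturation: I_D = (k_n/2)(V_GS − V_t)² with V_GS = V_G − I_D·R_S = 9.5 − 4.7·I_D.
Substituting gives 3.09·I_D² − 11.5·I_D + 8.96 = 0, with roots I_D = 1.1 or 2.62 mA.
The root I_D = 2.62 mA gives V_GS = -2.83 V ≤ V_t, so take I_D = 1.1 mA.
Then V_GS = 4.31 V and V_DS = V_DD − I_D(R_D+R_S) = 19 − 1.1×6.5 = 11.8 V.
Saturation requires V_DS ≥ V_GS − V_t = 2.81 V; 11.8 ≥ 2.81 ✓.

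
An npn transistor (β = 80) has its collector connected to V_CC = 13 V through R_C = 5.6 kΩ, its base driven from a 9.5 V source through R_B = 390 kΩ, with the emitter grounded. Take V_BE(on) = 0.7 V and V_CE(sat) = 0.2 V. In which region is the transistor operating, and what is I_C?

active; I_C ≈ 1.8 mA

Assume active. Base-emitter loop: I_B = (V_BB − V_BE)/R_B = (9.5 − 0.7)/390 = 0.0226 mA.
I_C = β·I_B = 80×0.0226 = 1.81 mA.
V_CE = V_CC − I_C·R_C = 13 − 1.81×5.6 = 2.89 V > V_CE(sat), so the active-region assumption holds.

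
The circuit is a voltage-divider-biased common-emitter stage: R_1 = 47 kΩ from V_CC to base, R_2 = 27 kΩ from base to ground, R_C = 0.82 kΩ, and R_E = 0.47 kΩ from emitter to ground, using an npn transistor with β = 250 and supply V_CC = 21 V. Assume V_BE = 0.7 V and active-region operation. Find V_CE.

Thevenize the base divider: V_Th = V_CC·R_2/(R_1+R_2) = 21×27/74 = 7.66 V, R_Th = R_1‖R_2 = 17.1 kΩ.
Base-emitter loop: V_Th = I_B·R_Th + V_BE + (β+1)I_B·R_E, so I_B = (7.66 − 0.7) / (17.1 + 251×0.47) = 0.0515 mA.
I_C = β·I_B = 250×0.0515 = 12.9 mA, and I_E = (β+1)I_B = 12.9 mA.
V_CE = V_CC − I_C·R_C − I_E·R_E = 21 − 12.9×0.82 − 12.9×0.47 = 4.36 V.
V_CE = 4.36 V > 0.2 V confirms active-region operation.

V_CE ≈ 4.4 V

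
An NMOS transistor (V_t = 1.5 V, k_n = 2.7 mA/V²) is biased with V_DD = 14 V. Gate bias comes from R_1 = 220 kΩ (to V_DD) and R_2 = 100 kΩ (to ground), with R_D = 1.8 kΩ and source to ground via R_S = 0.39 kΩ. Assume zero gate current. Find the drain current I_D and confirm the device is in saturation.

I_D ≈ 3.3 mA

V_G = V_DD·R_2/(R_1+R_2) = 14×100/320 = 4.38 V.
Assume saturation: I_D = (k_n/2)(V_GS − V_t)² with V_GS = V_G − I_D·R_S = 4.38 − 0.39·I_D.
Substituting gives 0.205·I_D² − 4.03·I_D + 11.2 = 0, with roots I_D = 3.34 or 16.3 mA.
The root I_D = 16.3 mA gives V_GS = -1.97 V ≤ V_t, so take I_D = 3.34 mA.
Then V_GS = 3.07 V and V_DS = V_DD − I_D(R_D+R_S) = 14 − 3.34×2.19 = 6.69 V.
Saturation requires V_DS ≥ V_GS − V_t = 1.57 V; 6.69 ≥ 1.57 ✓.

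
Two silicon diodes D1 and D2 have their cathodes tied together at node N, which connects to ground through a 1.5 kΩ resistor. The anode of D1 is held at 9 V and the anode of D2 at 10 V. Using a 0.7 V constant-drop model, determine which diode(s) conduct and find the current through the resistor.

Only D2 conducts; I_R ≈ 6.2 mA

Assume both conduct. Then node N would need to be at both 9−0.7 = 8.3 V and 10−0.7 = 9.3 V, which is impossible.
Assume only D2 conducts: V_N = 10 − 0.7 = 9.3 V, so I_R = 9.3/1.5 = 6.2 mA.
Check D1: its anode-to-cathode voltage is 9 − 9.3 = -0.3 V < 0.7 V, so it is off. The assumption is consistent.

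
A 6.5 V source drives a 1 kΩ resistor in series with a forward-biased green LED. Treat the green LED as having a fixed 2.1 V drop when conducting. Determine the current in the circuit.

I ≈ 4.4 mA

KVL around the loop: 6.5 = V_D + I·R = 2.1 + I × 1 kΩ.
So I = (6.5 − 2.1) / 1 kΩ = 4.4 / 1 = 4.4 mA.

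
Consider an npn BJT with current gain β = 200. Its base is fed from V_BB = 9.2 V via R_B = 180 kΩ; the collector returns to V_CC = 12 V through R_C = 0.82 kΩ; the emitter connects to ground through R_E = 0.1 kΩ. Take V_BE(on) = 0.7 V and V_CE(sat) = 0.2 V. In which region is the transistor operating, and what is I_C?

Assume active. Base-emitter loop: I_B = (V_BB − V_BE)/(R_B + (β+1)R_E) = (9.2 − 0.7)/(180 + 201×0.1) = 0.0425 mA.
I_C = β·I_B = 200×0.0425 = 8.5 mA.
V_CE = V_CC − I_C·R_C − I_E·R_E = 12 − 8.5×0.82 − 8.54×0.1 = 4.18 V > V_CE(sat), so the active-region assumption holds.

active; I_C ≈ 8.5 mA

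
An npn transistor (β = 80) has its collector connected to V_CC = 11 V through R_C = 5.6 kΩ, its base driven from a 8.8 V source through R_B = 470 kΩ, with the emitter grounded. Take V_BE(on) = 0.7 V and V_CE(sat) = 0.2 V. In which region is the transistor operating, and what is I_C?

Assume active. Base-emitter loop: I_B = (V_BB − V_BE)/R_B = (8.8 − 0.7)/470 = 0.0172 mA.
I_C = β·I_B = 80×0.0172 = 1.38 mA.
V_CE = V_CC − I_C·R_C = 11 − 1.38×5.6 = 3.28 V > V_CE(sat), so the active-region assumption holds.

active; I_C ≈ 1.4 mA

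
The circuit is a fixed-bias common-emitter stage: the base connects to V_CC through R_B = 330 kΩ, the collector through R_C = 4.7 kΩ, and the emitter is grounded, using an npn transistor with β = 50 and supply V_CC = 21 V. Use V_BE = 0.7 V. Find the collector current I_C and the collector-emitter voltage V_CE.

I_C ≈ 3.1 mA, V_CE ≈ 6.5 V

Base loop: V_CC = I_B·R_B + V_BE, so I_B = (21 − 0.7)/330 kΩ = 0.0615 mA.
In the active region I_C = β·I_B = 50 × 0.0615 = 3.08 mA.
Collector loop: V_CE = V_CC − I_C·R_C = 21 − 3.08×4.7 = 6.54 V.
Since V_CE = 6.54 V > V_CE(sat) ≈ 0.2 V, the transistor is in the active region as assumed.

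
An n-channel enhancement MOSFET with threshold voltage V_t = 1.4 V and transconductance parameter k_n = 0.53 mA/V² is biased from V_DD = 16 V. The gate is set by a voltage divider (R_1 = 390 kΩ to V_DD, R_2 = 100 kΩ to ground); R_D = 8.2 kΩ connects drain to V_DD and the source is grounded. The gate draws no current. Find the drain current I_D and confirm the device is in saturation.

V_G = V_DD·R_2/(R_1+R_2) = 16×100/490 = 3.27 V. With the source grounded, V_GS = V_G = 3.27 V.
Assume saturation: I_D = (k_n/2)(V_GS − V_t)² = (0.53/2)×(3.27 − 1.4)² = 0.265×1.87² = 0.922 mA.
V_DS = V_DD − I_D·R_D = 16 − 0.922×8.2 = 8.44 V.
Saturation requires V_DS ≥ V_GS − V_t = 1.87 V; 8.44 ≥ 1.87 ✓.

I_D ≈ 0.92 mA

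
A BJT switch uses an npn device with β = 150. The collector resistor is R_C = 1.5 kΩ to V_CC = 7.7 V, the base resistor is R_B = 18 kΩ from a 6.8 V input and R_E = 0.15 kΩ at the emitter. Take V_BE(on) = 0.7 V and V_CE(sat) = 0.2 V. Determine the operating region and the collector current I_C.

saturation; I_C ≈ 4.5 mA

Assume active: I_B = (6.8 − 0.7)/(18 + 151×0.15) = 0.15 mA, I_C = β·I_B = 22.5 mA.
Then V_CE = 7.7 − 22.5×1.5 − 22.7×0.15 = -29.5 V < 0.2 V — the active assumption fails.
Re-solve with V_CE = 0.2 V. KCL at the emitter: V_E/R_E = (V_BB−0.7−V_E)/R_B + (V_CC−0.2−V_E)/R_C, giving V_E = 0.723 V.
I_C = (V_CC − 0.2 − V_E)/R_C = (7.5 − 0.723)/1.5 = 4.52 mA.
Check: I_B = (6.1 − 0.723)/18 = 0.299 mA, and β·I_B = 44.8 mA > I_C, confirming saturation.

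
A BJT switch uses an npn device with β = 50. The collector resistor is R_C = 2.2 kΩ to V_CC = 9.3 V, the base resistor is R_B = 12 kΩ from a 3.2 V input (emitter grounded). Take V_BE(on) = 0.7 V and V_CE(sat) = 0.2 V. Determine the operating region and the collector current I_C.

Assume active: I_B = (3.2 − 0.7)/12 = 0.208 mA, giving I_C = β·I_B = 10.4 mA.
But then V_CE = 9.3 − 10.4×2.2 = -13.6 V < V_CE(sat) = 0.2 V — impossible in the active region.
So the transistor is saturated. With V_CE = 0.2 V, I_C = (V_CC − 0.2)/R_C = 9.1/2.2 = 4.14 mA.
Check: β·I_B = 10.4 mA > I_C = 4.14 mA, confirming saturation.

saturation; I_C ≈ 4.1 mA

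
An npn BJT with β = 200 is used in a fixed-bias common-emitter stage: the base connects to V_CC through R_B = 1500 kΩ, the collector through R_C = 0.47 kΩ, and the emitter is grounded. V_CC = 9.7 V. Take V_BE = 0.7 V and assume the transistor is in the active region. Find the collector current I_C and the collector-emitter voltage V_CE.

Base loop: V_CC = I_B·R_B + V_BE, so I_B = (9.7 − 0.7)/1500 kΩ = 0.006 mA.
In the active region I_C = β·I_B = 200 × 0.006 = 1.2 mA.
Collector loop: V_CE = V_CC − I_C·R_C = 9.7 − 1.2×0.47 = 9.14 V.
Since V_CE = 9.14 V > V_CE(sat) ≈ 0.2 V, the transistor is in the active region as assumed.

I_C ≈ 1.2 mA, V_CE ≈ 9.1 V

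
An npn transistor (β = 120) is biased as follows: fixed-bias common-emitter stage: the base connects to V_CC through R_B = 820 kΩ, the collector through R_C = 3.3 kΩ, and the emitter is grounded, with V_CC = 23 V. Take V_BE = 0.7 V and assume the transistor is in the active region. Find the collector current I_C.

Base loop: V_CC = I_B·R_B + V_BE, so I_B = (23 − 0.7)/820 kΩ = 0.0272 mA.
In the active region I_C = β·I_B = 120 × 0.0272 = 3.26 mA.
Collector loop: V_CE = V_CC − I_C·R_C = 23 − 3.26×3.3 = 12.2 V.
Since V_CE = 12.2 V > V_CE(sat) ≈ 0.2 V, the transistor is in the active region as assumed.

I_C ≈ 3.3 mA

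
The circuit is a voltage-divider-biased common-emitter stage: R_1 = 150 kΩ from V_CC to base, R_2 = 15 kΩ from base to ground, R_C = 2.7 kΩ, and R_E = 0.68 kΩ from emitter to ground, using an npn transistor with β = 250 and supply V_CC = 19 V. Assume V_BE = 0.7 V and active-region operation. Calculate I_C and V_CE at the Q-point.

Thevenize the base divider: V_Th = V_CC·R_2/(R_1+R_2) = 19×15/165 = 1.73 V, R_Th = R_1‖R_2 = 13.6 kΩ.
Base-emitter loop: V_Th = I_B·R_Th + V_BE + (β+1)I_B·R_E, so I_B = (1.73 − 0.7) / (13.6 + 251×0.68) = 0.00557 mA.
I_C = β·I_B = 250×0.00557 = 1.39 mA, and I_E = (β+1)I_B = 1.4 mA.
V_CE = V_CC − I_C·R_C − I_E·R_E = 19 − 1.39×2.7 − 1.4×0.68 = 14.3 V.
V_CE = 14.3 V > 0.2 V confirms active-region operation.

I_C ≈ 1.4 mA, V_CE ≈ 14 V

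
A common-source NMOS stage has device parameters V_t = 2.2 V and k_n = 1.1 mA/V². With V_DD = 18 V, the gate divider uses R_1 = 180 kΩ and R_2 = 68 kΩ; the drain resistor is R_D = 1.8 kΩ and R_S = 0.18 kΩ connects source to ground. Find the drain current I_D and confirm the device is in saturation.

I_D ≈ 2.8 mA

V_G = V_DD·R_2/(R_1+R_2) = 18×68/248 = 4.94 V.
Assume saturation: I_D = (k_n/2)(V_GS − V_t)² with V_GS = V_G − I_D·R_S = 4.94 − 0.18·I_D.
Substituting gives 0.0178·I_D² − 1.54·I_D + 4.12 = 0, with roots I_D = 2.76 or 83.8 mA.
The root I_D = 83.8 mA gives V_GS = -10.1 V ≤ V_t, so take I_D = 2.76 mA.
Then V_GS = 4.44 V and V_DS = V_DD − I_D(R_D+R_S) = 18 − 2.76×1.98 = 12.5 V.
Saturation requires V_DS ≥ V_GS − V_t = 2.24 V; 12.5 ≥ 2.24 ✓.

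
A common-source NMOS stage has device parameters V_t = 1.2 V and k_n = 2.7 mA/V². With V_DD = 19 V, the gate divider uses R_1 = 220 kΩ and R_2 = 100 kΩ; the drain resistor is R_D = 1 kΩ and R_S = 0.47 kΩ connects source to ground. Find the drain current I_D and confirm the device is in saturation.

I_D ≈ 5.7 mA

V_G = V_DD·R_2/(R_1+R_2) = 19×100/320 = 5.94 V.
Assume saturation: I_D = (k_n/2)(V_GS − V_t)² with V_GS = V_G − I_D·R_S = 5.94 − 0.47·I_D.
Substituting gives 0.298·I_D² − 7.01·I_D + 30.3 = 0, with roots I_D = 5.71 or 17.8 mA.
The root I_D = 17.8 mA gives V_GS = -2.43 V ≤ V_t, so take I_D = 5.71 mA.
Then V_GS = 3.26 V and V_DS = V_DD − I_D(R_D+R_S) = 19 − 5.71×1.47 = 10.6 V.
Saturation requires V_DS ≥ V_GS − V_t = 2.06 V; 10.6 ≥ 2.06 ✓.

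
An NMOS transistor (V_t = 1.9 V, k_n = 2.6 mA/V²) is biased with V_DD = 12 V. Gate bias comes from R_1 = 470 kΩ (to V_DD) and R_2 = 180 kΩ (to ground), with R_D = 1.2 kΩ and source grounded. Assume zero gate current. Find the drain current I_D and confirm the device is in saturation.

I_D ≈ 2.6 mA

V_G = V_DD·R_2/(R_1+R_2) = 12×180/650 = 3.32 V. With the source grounded, V_GS = V_G = 3.32 V.
Assume saturation: I_D = (k_n/2)(V_GS − V_t)² = (2.6/2)×(3.32 − 1.9)² = 1.3×1.42² = 2.63 mA.
V_DS = V_DD − I_D·R_D = 12 − 2.63×1.2 = 8.84 V.
Saturation requires V_DS ≥ V_GS − V_t = 1.42 V; 8.84 ≥ 1.42 ✓.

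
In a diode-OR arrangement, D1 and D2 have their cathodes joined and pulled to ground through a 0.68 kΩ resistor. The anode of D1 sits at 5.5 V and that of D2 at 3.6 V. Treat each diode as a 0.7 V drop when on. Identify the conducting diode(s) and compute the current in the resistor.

Assume both conduct. Then node N would need to be at both 5.5−0.7 = 4.8 V and 3.6−0.7 = 2.9 V, which is impossible.
Assume only D1 conducts: V_N = 5.5 − 0.7 = 4.8 V, so I_R = 4.8/0.68 = 7.06 mA.
Check D2: its anode-to-cathode voltage is 3.6 − 4.8 = -1.2 V < 0.7 V, so it is off. The assumption is consistent.

Only D1 conducts; I_R ≈ 7.1 mA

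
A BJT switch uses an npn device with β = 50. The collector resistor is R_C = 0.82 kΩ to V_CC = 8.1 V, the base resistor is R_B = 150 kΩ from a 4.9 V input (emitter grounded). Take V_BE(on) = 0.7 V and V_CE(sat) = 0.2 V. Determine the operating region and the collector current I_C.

active; I_C ≈ 1.4 mA

Assume active. Base-emitter loop: I_B = (V_BB − V_BE)/R_B = (4.9 − 0.7)/150 = 0.028 mA.
I_C = β·I_B = 50×0.028 = 1.4 mA.
V_CE = V_CC − I_C·R_C = 8.1 − 1.4×0.82 = 6.95 V > V_CE(sat), so the active-region assumption holds.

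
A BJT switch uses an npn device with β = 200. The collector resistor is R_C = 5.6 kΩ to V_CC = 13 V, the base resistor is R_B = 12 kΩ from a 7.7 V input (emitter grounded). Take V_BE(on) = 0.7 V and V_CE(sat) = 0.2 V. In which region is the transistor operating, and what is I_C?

Assume active: I_B = (7.7 − 0.7)/12 = 0.583 mA, giving I_C = β·I_B = 117 mA.
But then V_CE = 13 − 117×5.6 = -640 V < V_CE(sat) = 0.2 V — impossible in the active region.
So the transistor is saturated. With V_CE = 0.2 V, I_C = (V_CC − 0.2)/R_C = 12.8/5.6 = 2.29 mA.
Check: β·I_B = 117 mA > I_C = 2.29 mA, confirming saturation.

saturation; I_C ≈ 2.3 mA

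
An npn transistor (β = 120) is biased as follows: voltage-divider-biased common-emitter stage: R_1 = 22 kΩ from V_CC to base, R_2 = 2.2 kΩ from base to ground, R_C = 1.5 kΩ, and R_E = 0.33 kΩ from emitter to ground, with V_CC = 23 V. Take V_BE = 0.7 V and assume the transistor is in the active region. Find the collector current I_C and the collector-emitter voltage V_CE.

Thevenize the base divider: V_Th = V_CC·R_2/(R_1+R_2) = 23×2.2/24.2 = 2.09 V, R_Th = R_1‖R_2 = 2 kΩ.
Base-emitter loop: V_Th = I_B·R_Th + V_BE + (β+1)I_B·R_E, so I_B = (2.09 − 0.7) / (2 + 121×0.33) = 0.0332 mA.
I_C = β·I_B = 120×0.0332 = 3.98 mA, and I_E = (β+1)I_B = 4.01 mA.
V_CE = V_CC − I_C·R_C − I_E·R_E = 23 − 3.98×1.5 − 4.01×0.33 = 15.7 V.
V_CE = 15.7 V > 0.2 V confirms active-region operation.

I_C ≈ 4 mA, V_CE ≈ 16 V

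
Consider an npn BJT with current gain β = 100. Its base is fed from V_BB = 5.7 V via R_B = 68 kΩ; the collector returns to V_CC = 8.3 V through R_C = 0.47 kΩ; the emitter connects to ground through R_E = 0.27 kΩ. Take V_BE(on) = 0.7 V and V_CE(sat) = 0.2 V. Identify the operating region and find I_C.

Assume active. Base-emitter loop: I_B = (V_BB − V_BE)/(R_B + (β+1)R_E) = (5.7 − 0.7)/(68 + 101×0.27) = 0.0525 mA.
I_C = β·I_B = 100×0.0525 = 5.25 mA.
V_CE = V_CC − I_C·R_C − I_E·R_E = 8.3 − 5.25×0.47 − 5.3×0.27 = 4.4 V > V_CE(sat), so the active-region assumption holds.

active; I_C ≈ 5.2 mA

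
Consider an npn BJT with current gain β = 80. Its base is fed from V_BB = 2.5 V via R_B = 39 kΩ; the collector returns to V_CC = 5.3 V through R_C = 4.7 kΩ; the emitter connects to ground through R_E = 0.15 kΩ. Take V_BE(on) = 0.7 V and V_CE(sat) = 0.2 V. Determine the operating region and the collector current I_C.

saturation; I_C ≈ 1.1 mA

Assume active: I_B = (2.5 − 0.7)/(39 + 81×0.15) = 0.0352 mA, I_C = β·I_B = 2.82 mA.
Then V_CE = 5.3 − 2.82×4.7 − 2.85×0.15 = -8.36 V < 0.2 V — the active assumption fails.
Re-solve with V_CE = 0.2 V. KCL at the emitter: V_E/R_E = (V_BB−0.7−V_E)/R_B + (V_CC−0.2−V_E)/R_C, giving V_E = 0.164 V.
I_C = (V_CC − 0.2 − V_E)/R_C = (5.1 − 0.164)/4.7 = 1.05 mA.
Check: I_B = (1.8 − 0.164)/39 = 0.042 mA, and β·I_B = 3.36 mA > I_C, confirming saturation.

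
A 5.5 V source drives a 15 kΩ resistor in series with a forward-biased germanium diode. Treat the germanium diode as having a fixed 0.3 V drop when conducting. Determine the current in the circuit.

KVL around the loop: 5.5 = V_D + I·R = 0.3 + I × 15 kΩ.
So I = (5.5 − 0.3) / 15 kΩ = 5.2 / 15 = 0.347 mA.

I ≈ 0.35 mA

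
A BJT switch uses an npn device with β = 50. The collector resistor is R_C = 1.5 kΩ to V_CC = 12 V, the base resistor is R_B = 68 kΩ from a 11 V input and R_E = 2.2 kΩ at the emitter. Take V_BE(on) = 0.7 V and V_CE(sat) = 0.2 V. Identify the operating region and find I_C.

active; I_C ≈ 2.9 mA

Assume active. Base-emitter loop: I_B = (V_BB − V_BE)/(R_B + (β+1)R_E) = (11 − 0.7)/(68 + 51×2.2) = 0.0572 mA.
I_C = β·I_B = 50×0.0572 = 2.86 mA.
V_CE = V_CC − I_C·R_C − I_E·R_E = 12 − 2.86×1.5 − 2.92×2.2 = 1.3 V > V_CE(sat), so the active-region assumption holds.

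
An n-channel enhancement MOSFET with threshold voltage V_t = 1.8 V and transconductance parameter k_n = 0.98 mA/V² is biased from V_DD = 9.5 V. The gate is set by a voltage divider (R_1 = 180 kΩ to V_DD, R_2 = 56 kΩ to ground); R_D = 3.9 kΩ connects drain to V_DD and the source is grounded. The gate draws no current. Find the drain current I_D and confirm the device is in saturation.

I_D ≈ 0.1 mA

V_G = V_DD·R_2/(R_1+R_2) = 9.5×56/236 = 2.25 V. With the source grounded, V_GS = V_G = 2.25 V.
Assume saturation: I_D = (k_n/2)(V_GS − V_t)² = (0.98/2)×(2.25 − 1.8)² = 0.49×0.454² = 0.101 mA.
V_DS = V_DD − I_D·R_D = 9.5 − 0.101×3.9 = 9.11 V.
Saturation requires V_DS ≥ V_GS − V_t = 0.454 V; 9.11 ≥ 0.454 ✓.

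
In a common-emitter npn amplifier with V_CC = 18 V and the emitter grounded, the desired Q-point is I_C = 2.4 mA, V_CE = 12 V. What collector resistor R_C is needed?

R_C ≈ 2.5 kΩ

Collector loop: V_CC = I_C·R_C + V_CE.
R_C = (V_CC − V_CE)/I_C = (18 − 12)/2.4 = 2.5 kΩ.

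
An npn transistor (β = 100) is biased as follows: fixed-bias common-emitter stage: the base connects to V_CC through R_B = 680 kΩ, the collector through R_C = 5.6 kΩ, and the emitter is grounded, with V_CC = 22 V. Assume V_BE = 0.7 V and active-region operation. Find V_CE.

V_CE ≈ 4.5 V

Base loop: V_CC = I_B·R_B + V_BE, so I_B = (22 − 0.7)/680 kΩ = 0.0313 mA.
In the active region I_C = β·I_B = 100 × 0.0313 = 3.13 mA.
Collector loop: V_CE = V_CC − I_C·R_C = 22 − 3.13×5.6 = 4.46 V.
Since V_CE = 4.46 V > V_CE(sat) ≈ 0.2 V, the transistor is in the active region as assumed.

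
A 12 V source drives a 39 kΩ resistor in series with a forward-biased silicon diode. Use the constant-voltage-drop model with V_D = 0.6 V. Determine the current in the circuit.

I ≈ 0.29 mA

KVL around the loop: 12 = V_D + I·R = 0.6 + I × 39 kΩ.
So I = (12 − 0.6) / 39 kΩ = 11.4 / 39 = 0.292 mA.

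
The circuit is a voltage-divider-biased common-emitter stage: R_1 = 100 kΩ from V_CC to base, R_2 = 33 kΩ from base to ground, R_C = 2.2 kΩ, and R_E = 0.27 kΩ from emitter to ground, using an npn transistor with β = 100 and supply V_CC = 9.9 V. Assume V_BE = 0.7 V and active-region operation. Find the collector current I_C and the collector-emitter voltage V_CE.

Thevenize the base divider: V_Th = V_CC·R_2/(R_1+R_2) = 9.9×33/133 = 2.46 V, R_Th = R_1‖R_2 = 24.8 kΩ.
Base-emitter loop: V_Th = I_B·R_Th + V_BE + (β+1)I_B·R_E, so I_B = (2.46 − 0.7) / (24.8 + 101×0.27) = 0.0337 mA.
I_C = β·I_B = 100×0.0337 = 3.37 mA, and I_E = (β+1)I_B = 3.41 mA.
V_CE = V_CC − I_C·R_C − I_E·R_E = 9.9 − 3.37×2.2 − 3.41×0.27 = 1.56 V.
V_CE = 1.56 V > 0.2 V confirms active-region operation.

I_C ≈ 3.4 mA, V_CE ≈ 1.6 V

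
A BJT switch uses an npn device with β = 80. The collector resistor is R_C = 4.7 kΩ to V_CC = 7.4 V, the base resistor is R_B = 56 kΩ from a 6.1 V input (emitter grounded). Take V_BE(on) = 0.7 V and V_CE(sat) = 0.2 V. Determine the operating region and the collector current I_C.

Assume active: I_B = (6.1 − 0.7)/56 = 0.0964 mA, giving I_C = β·I_B = 7.71 mA.
But then V_CE = 7.4 − 7.71×4.7 = -28.9 V < V_CE(sat) = 0.2 V — impossible in the active region.
So the transistor is saturated. With V_CE = 0.2 V, I_C = (V_CC − 0.2)/R_C = 7.2/4.7 = 1.53 mA.
Check: β·I_B = 7.71 mA > I_C = 1.53 mA, confirming saturation.

saturation; I_C ≈ 1.5 mA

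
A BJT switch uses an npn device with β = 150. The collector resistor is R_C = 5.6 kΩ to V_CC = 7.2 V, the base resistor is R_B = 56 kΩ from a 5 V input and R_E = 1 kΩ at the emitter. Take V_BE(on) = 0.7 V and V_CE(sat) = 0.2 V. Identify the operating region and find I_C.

Assume active: I_B = (5 − 0.7)/(56 + 151×1) = 0.0208 mA, I_C = β·I_B = 3.12 mA.
Then V_CE = 7.2 − 3.12×5.6 − 3.14×1 = -13.4 V < 0.2 V — the active assumption fails.
Re-solve with V_CE = 0.2 V. KCL at the emitter: V_E/R_E = (V_BB−0.7−V_E)/R_B + (V_CC−0.2−V_E)/R_C, giving V_E = 1.11 V.
I_C = (V_CC − 0.2 − V_E)/R_C = (7 − 1.11)/5.6 = 1.05 mA.
Check: I_B = (4.3 − 1.11)/56 = 0.057 mA, and β·I_B = 8.55 mA > I_C, confirming saturation.

saturation; I_C ≈ 1.1 mA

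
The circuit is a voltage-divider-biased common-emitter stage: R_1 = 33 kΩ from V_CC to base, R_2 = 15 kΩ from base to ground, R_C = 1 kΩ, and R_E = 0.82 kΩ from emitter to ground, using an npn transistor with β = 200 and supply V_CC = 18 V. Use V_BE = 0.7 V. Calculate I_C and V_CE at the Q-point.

I_C ≈ 5.6 mA, V_CE ≈ 7.7 V

Thevenize the base divider: V_Th = V_CC·R_2/(R_1+R_2) = 18×15/48 = 5.62 V, R_Th = R_1‖R_2 = 10.3 kΩ.
Base-emitter loop: V_Th = I_B·R_Th + V_BE + (β+1)I_B·R_E, so I_B = (5.62 − 0.7) / (10.3 + 201×0.82) = 0.0281 mA.
I_C = β·I_B = 200×0.0281 = 5.62 mA, and I_E = (β+1)I_B = 5.65 mA.
V_CE = V_CC − I_C·R_C − I_E·R_E = 18 − 5.62×1 − 5.65×0.82 = 7.74 V.
V_CE = 7.74 V > 0.2 V confirms active-region operation.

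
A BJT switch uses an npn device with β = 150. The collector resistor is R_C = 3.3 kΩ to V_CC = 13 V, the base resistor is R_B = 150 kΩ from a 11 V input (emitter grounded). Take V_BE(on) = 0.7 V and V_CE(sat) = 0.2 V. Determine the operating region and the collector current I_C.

saturation; I_C ≈ 3.9 mA

Assume active: I_B = (11 − 0.7)/150 = 0.0687 mA, giving I_C = β·I_B = 10.3 mA.
But then V_CE = 13 − 10.3×3.3 = -21 V < V_CE(sat) = 0.2 V — impossible in the active region.
So the transistor is saturated. With V_CE = 0.2 V, I_C = (V_CC − 0.2)/R_C = 12.8/3.3 = 3.88 mA.
Check: β·I_B = 10.3 mA > I_C = 3.88 mA, confirming saturation.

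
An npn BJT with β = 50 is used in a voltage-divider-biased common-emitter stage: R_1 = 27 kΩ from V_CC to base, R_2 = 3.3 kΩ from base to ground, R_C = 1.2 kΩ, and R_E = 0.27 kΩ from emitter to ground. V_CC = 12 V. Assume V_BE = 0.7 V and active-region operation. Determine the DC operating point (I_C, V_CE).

I_C ≈ 1.8 mA, V_CE ≈ 9.3 V

Thevenize the base divider: V_Th = V_CC·R_2/(R_1+R_2) = 12×3.3/30.3 = 1.31 V, R_Th = R_1‖R_2 = 2.94 kΩ.
Base-emitter loop: V_Th = I_B·R_Th + V_BE + (β+1)I_B·R_E, so I_B = (1.31 − 0.7) / (2.94 + 51×0.27) = 0.0363 mA.
I_C = β·I_B = 50×0.0363 = 1.82 mA, and I_E = (β+1)I_B = 1.85 mA.
V_CE = V_CC − I_C·R_C − I_E·R_E = 12 − 1.82×1.2 − 1.85×0.27 = 9.32 V.
V_CE = 9.32 V > 0.2 V confirms active-region operation.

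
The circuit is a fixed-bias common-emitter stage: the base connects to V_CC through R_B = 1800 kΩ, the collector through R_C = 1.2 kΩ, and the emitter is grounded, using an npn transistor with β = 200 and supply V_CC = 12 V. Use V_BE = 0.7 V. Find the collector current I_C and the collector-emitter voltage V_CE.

I_C ≈ 1.3 mA, V_CE ≈ 10 V

Base loop: V_CC = I_B·R_B + V_BE, so I_B = (12 − 0.7)/1800 kΩ = 0.00628 mA.
In the active region I_C = β·I_B = 200 × 0.00628 = 1.26 mA.
Collector loop: V_CE = V_CC − I_C·R_C = 12 − 1.26×1.2 = 10.5 V.
Since V_CE = 10.5 V > V_CE(sat) ≈ 0.2 V, the transistor is in the active region as assumed.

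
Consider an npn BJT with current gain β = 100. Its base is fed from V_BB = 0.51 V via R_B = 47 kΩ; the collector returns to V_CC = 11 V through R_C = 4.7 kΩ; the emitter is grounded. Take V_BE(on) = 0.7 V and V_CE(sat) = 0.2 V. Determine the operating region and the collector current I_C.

cutoff; I_C ≈ 0

V_BB = 0.51 V ≤ V_BE(on) = 0.7 V, so the base-emitter junction is not forward biased.
The transistor is in cutoff: I_B = I_C = 0.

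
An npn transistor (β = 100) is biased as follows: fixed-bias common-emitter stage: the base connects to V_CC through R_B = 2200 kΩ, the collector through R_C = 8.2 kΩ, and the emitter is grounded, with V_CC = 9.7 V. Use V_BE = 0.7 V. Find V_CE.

Base loop: V_CC = I_B·R_B + V_BE, so I_B = (9.7 − 0.7)/2200 kΩ = 0.00409 mA.
In the active region I_C = β·I_B = 100 × 0.00409 = 0.409 mA.
Collector loop: V_CE = V_CC − I_C·R_C = 9.7 − 0.409×8.2 = 6.35 V.
Since V_CE = 6.35 V > V_CE(sat) ≈ 0.2 V, the transistor is in the active region as assumed.

V_CE ≈ 6.3 V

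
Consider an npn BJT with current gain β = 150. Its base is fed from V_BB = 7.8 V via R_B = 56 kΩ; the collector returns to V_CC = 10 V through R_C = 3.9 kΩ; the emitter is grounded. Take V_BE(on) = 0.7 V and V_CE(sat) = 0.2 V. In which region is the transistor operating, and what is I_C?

Assume active: I_B = (7.8 − 0.7)/56 = 0.127 mA, giving I_C = β·I_B = 19 mA.
But then V_CE = 10 − 19×3.9 = -64.2 V < V_CE(sat) = 0.2 V — impossible in the active region.
So the transistor is saturated. With V_CE = 0.2 V, I_C = (V_CC − 0.2)/R_C = 9.8/3.9 = 2.51 mA.
Check: β·I_B = 19 mA > I_C = 2.51 mA, confirming saturation.

saturation; I_C ≈ 2.5 mA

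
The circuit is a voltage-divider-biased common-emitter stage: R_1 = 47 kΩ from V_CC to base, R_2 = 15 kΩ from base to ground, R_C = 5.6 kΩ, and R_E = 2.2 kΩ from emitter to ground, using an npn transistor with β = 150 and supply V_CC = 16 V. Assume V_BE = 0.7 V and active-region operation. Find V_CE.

V_CE ≈ 5.2 V

Thevenize the base divider: V_Th = V_CC·R_2/(R_1+R_2) = 16×15/62 = 3.87 V, R_Th = R_1‖R_2 = 11.4 kΩ.
Base-emitter loop: V_Th = I_B·R_Th + V_BE + (β+1)I_B·R_E, so I_B = (3.87 − 0.7) / (11.4 + 151×2.2) = 0.00923 mA.
I_C = β·I_B = 150×0.00923 = 1.38 mA, and I_E = (β+1)I_B = 1.39 mA.
V_CE = V_CC − I_C·R_C − I_E·R_E = 16 − 1.38×5.6 − 1.39×2.2 = 5.18 V.
V_CE = 5.18 V > 0.2 V confirms active-region operation.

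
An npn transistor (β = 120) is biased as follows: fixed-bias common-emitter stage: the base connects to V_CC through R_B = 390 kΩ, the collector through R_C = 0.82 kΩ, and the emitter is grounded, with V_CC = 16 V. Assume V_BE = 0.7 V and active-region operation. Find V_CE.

Base loop: V_CC = I_B·R_B + V_BE, so I_B = (16 − 0.7)/390 kΩ = 0.0392 mA.
In the active region I_C = β·I_B = 120 × 0.0392 = 4.71 mA.
Collector loop: V_CE = V_CC − I_C·R_C = 16 − 4.71×0.82 = 12.1 V.
Since V_CE = 12.1 V > V_CE(sat) ≈ 0.2 V, the transistor is in the active region as assumed.

V_CE ≈ 12 V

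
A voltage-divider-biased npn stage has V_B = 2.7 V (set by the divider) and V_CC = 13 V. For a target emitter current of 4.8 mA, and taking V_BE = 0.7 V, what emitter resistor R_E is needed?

R_E ≈ 0.42 kΩ

V_E = V_B − V_BE = 2.7 − 0.7 = 2 V.
R_E = V_E / I_E = 2 / 4.8 = 0.417 kΩ.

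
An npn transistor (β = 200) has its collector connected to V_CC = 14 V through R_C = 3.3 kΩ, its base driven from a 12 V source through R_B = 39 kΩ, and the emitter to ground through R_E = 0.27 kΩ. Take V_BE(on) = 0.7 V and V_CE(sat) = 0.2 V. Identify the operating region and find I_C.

Assume active: I_B = (12 − 0.7)/(39 + 201×0.27) = 0.121 mA, I_C = β·I_B = 24.2 mA.
Then V_CE = 14 − 24.2×3.3 − 24.4×0.27 = -72.5 V < 0.2 V — the active assumption fails.
Re-solve with V_CE = 0.2 V. KCL at the emitter: V_E/R_E = (V_BB−0.7−V_E)/R_B + (V_CC−0.2−V_E)/R_C, giving V_E = 1.11 V.
I_C = (V_CC − 0.2 − V_E)/R_C = (13.8 − 1.11)/3.3 = 3.85 mA.
Check: I_B = (11.3 − 1.11)/39 = 0.261 mA, and β·I_B = 52.3 mA > I_C, confirming saturation.

saturation; I_C ≈ 3.8 mA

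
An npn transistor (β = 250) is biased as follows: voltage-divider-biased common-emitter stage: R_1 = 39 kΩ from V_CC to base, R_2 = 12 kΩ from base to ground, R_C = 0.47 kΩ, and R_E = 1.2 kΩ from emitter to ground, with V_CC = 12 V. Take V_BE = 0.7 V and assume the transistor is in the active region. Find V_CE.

V_CE ≈ 9.1 V

Thevenize the base divider: V_Th = V_CC·R_2/(R_1+R_2) = 12×12/51 = 2.82 V, R_Th = R_1‖R_2 = 9.18 kΩ.
Base-emitter loop: V_Th = I_B·R_Th + V_BE + (β+1)I_B·R_E, so I_B = (2.82 − 0.7) / (9.18 + 251×1.2) = 0.00684 mA.
I_C = β·I_B = 250×0.00684 = 1.71 mA, and I_E = (β+1)I_B = 1.72 mA.
V_CE = V_CC − I_C·R_C − I_E·R_E = 12 − 1.71×0.47 − 1.72×1.2 = 9.14 V.
V_CE = 9.14 V > 0.2 V confirms active-region operation.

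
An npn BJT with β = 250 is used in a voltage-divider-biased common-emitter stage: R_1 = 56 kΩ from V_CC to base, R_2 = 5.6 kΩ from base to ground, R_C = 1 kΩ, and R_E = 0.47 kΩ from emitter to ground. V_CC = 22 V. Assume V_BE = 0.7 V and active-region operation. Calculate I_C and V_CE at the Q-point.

Thevenize the base divider: V_Th = V_CC·R_2/(R_1+R_2) = 22×5.6/61.6 = 2 V, R_Th = R_1‖R_2 = 5.09 kΩ.
Base-emitter loop: V_Th = I_B·R_Th + V_BE + (β+1)I_B·R_E, so I_B = (2 − 0.7) / (5.09 + 251×0.47) = 0.0106 mA.
I_C = β·I_B = 250×0.0106 = 2.64 mA, and I_E = (β+1)I_B = 2.65 mA.
V_CE = V_CC − I_C·R_C − I_E·R_E = 22 − 2.64×1 − 2.65×0.47 = 18.1 V.
V_CE = 18.1 V > 0.2 V confirms active-region operation.

I_C ≈ 2.6 mA, V_CE ≈ 18 V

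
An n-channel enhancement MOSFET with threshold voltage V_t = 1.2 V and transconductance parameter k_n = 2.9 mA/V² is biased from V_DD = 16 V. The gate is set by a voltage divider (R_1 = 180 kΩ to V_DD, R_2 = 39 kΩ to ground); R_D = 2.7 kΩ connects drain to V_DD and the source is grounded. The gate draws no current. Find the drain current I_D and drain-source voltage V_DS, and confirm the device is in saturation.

V_G = V_DD·R_2/(R_1+R_2) = 16×39/219 = 2.85 V. With the source grounded, V_GS = V_G = 2.85 V.
Assume saturation: I_D = (k_n/2)(V_GS − V_t)² = (2.9/2)×(2.85 − 1.2)² = 1.45×1.65² = 3.94 mA.
V_DS = V_DD − I_D·R_D = 16 − 3.94×2.7 = 5.35 V.
Saturation requires V_DS ≥ V_GS − V_t = 1.65 V; 5.35 ≥ 1.65 ✓.

I_D ≈ 3.9 mA, V_DS ≈ 5.4 V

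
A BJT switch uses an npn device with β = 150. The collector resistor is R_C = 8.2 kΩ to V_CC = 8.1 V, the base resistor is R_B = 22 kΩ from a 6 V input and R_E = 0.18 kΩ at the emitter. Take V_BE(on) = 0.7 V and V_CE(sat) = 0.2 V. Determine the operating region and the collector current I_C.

saturation; I_C ≈ 0.94 mA

Assume active: I_B = (6 − 0.7)/(22 + 151×0.18) = 0.108 mA, I_C = β·I_B = 16.2 mA.
Then V_CE = 8.1 − 16.2×8.2 − 16.3×0.18 = -127 V < 0.2 V — the active assumption fails.
Re-solve with V_CE = 0.2 V. KCL at the emitter: V_E/R_E = (V_BB−0.7−V_E)/R_B + (V_CC−0.2−V_E)/R_C, giving V_E = 0.21 V.
I_C = (V_CC − 0.2 − V_E)/R_C = (7.9 − 0.21)/8.2 = 0.938 mA.
Check: I_B = (5.3 − 0.21)/22 = 0.231 mA, and β·I_B = 34.7 mA > I_C, confirming saturation.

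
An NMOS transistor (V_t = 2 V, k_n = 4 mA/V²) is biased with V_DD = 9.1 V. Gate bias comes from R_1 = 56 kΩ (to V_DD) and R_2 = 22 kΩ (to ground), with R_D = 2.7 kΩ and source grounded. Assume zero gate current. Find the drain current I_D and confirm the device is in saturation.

I_D ≈ 0.64 mA

V_G = V_DD·R_2/(R_1+R_2) = 9.1×22/78 = 2.57 V. With the source grounded, V_GS = V_G = 2.57 V.
Assume saturation: I_D = (k_n/2)(V_GS − V_t)² = (4/2)×(2.57 − 2)² = 2×0.567² = 0.642 mA.
V_DS = V_DD − I_D·R_D = 9.1 − 0.642×2.7 = 7.37 V.
Saturation requires V_DS ≥ V_GS − V_t = 0.567 V; 7.37 ≥ 0.567 ✓.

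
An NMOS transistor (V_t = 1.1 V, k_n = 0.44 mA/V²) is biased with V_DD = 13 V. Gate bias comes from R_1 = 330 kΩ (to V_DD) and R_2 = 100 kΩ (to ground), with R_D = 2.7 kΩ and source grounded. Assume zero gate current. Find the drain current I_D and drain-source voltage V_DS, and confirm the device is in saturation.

V_G = V_DD·R_2/(R_1+R_2) = 13×100/430 = 3.02 V. With the source grounded, V_GS = V_G = 3.02 V.
Assume saturation: I_D = (k_n/2)(V_GS − V_t)² = (0.44/2)×(3.02 − 1.1)² = 0.22×1.92² = 0.814 mA.
V_DS = V_DD − I_D·R_D = 13 − 0.814×2.7 = 10.8 V.
Saturation requires V_DS ≥ V_GS − V_t = 1.92 V; 10.8 ≥ 1.92 ✓.

I_D ≈ 0.81 mA, V_DS ≈ 11 V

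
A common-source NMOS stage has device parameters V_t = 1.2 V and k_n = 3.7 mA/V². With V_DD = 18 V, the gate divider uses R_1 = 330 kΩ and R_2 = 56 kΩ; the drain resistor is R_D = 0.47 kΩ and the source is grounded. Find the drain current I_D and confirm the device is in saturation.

I_D ≈ 3.7 mA

V_G = V_DD·R_2/(R_1+R_2) = 18×56/386 = 2.61 V. With the source grounded, V_GS = V_G = 2.61 V.
Assume saturation: I_D = (k_n/2)(V_GS − V_t)² = (3.7/2)×(2.61 − 1.2)² = 1.85×1.41² = 3.69 mA.
V_DS = V_DD − I_D·R_D = 18 − 3.69×0.47 = 16.3 V.
Saturation requires V_DS ≥ V_GS − V_t = 1.41 V; 16.3 ≥ 1.41 ✓.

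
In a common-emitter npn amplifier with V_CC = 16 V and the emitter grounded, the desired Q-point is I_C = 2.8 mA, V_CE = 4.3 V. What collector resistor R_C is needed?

Collector loop: V_CC = I_C·R_C + V_CE.
R_C = (V_CC − V_CE)/I_C = (16 − 4.3)/2.8 = 4.18 kΩ.

R_C ≈ 4.2 kΩ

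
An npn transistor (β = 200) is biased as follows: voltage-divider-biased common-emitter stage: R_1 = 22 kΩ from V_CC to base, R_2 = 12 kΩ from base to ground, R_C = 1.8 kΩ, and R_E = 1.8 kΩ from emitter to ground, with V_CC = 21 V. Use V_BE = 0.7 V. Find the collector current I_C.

Thevenize the base divider: V_Th = V_CC·R_2/(R_1+R_2) = 21×12/34 = 7.41 V, R_Th = R_1‖R_2 = 7.76 kΩ.
Base-emitter loop: V_Th = I_B·R_Th + V_BE + (β+1)I_B·R_E, so I_B = (7.41 − 0.7) / (7.76 + 201×1.8) = 0.0182 mA.
I_C = β·I_B = 200×0.0182 = 3.63 mA, and I_E = (β+1)I_B = 3.65 mA.
V_CE = V_CC − I_C·R_C − I_E·R_E = 21 − 3.63×1.8 − 3.65×1.8 = 7.89 V.
V_CE = 7.89 V > 0.2 V confirms active-region operation.

I_C ≈ 3.6 mA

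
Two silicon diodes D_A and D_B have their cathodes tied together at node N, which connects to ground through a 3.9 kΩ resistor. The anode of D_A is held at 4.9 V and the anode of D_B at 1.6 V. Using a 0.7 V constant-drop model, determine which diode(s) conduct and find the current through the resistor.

Assume both conduct. Then node N would need to be at both 4.9−0.7 = 4.2 V and 1.6−0.7 = 0.9 V, which is impossible.
Assume only D_A conducts: V_N = 4.9 − 0.7 = 4.2 V, so I_R = 4.2/3.9 = 1.08 mA.
Check D_B: its anode-to-cathode voltage is 1.6 − 4.2 = -2.6 V < 0.7 V, so it is off. The assumption is consistent.

Only D_A conducts; I_R ≈ 1.1 mA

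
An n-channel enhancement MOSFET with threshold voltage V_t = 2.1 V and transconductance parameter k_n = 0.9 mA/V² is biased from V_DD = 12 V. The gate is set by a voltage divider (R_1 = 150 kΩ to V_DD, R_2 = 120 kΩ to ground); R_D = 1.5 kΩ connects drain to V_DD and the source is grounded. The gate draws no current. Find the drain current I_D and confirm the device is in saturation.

V_G = V_DD·R_2/(R_1+R_2) = 12×120/270 = 5.33 V. With the source grounded, V_GS = V_G = 5.33 V.
Assume saturation: I_D = (k_n/2)(V_GS − V_t)² = (0.9/2)×(5.33 − 2.1)² = 0.45×3.23² = 4.7 mA.
V_DS = V_DD − I_D·R_D = 12 − 4.7×1.5 = 4.94 V.
Saturation requires V_DS ≥ V_GS − V_t = 3.23 V; 4.94 ≥ 3.23 ✓.

I_D ≈ 4.7 mA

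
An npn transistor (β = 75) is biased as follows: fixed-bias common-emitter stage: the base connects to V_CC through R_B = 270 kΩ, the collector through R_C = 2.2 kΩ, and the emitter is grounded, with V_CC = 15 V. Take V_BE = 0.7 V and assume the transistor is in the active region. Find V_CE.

V_CE ≈ 6.3 V

Base loop: V_CC = I_B·R_B + V_BE, so I_B = (15 − 0.7)/270 kΩ = 0.053 mA.
In the active region I_C = β·I_B = 75 × 0.053 = 3.97 mA.
Collector loop: V_CE = V_CC − I_C·R_C = 15 − 3.97×2.2 = 6.26 V.
Since V_CE = 6.26 V > V_CE(sat) ≈ 0.2 V, the transistor is in the active region as assumed.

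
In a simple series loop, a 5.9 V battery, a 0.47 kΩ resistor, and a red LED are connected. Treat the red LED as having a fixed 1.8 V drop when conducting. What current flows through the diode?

I ≈ 8.7 mA

KVL around the loop: 5.9 = V_D + I·R = 1.8 + I × 0.47 kΩ.
So I = (5.9 − 1.8) / 0.47 kΩ = 4.1 / 0.47 = 8.72 mA.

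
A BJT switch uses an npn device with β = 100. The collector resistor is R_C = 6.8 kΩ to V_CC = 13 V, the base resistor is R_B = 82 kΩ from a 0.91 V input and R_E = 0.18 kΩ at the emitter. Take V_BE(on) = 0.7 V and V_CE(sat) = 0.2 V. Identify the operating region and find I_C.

Assume active. Base-emitter loop: I_B = (V_BB − V_BE)/(R_B + (β+1)R_E) = (0.91 − 0.7)/(82 + 101×0.18) = 0.0021 mA.
I_C = β·I_B = 100×0.0021 = 0.21 mA.
V_CE = V_CC − I_C·R_C − I_E·R_E = 13 − 0.21×6.8 − 0.212×0.18 = 11.5 V > V_CE(sat), so the active-region assumption holds.

active; I_C ≈ 0.21 mA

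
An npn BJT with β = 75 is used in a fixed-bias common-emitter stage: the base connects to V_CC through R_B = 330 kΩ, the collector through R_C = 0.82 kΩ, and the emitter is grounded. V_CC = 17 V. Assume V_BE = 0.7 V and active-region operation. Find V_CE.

V_CE ≈ 14 V

Base loop: V_CC = I_B·R_B + V_BE, so I_B = (17 − 0.7)/330 kΩ = 0.0494 mA.
In the active region I_C = β·I_B = 75 × 0.0494 = 3.7 mA.
Collector loop: V_CE = V_CC − I_C·R_C = 17 − 3.7×0.82 = 14 V.
Since V_CE = 14 V > V_CE(sat) ≈ 0.2 V, the transistor is in the active region as assumed.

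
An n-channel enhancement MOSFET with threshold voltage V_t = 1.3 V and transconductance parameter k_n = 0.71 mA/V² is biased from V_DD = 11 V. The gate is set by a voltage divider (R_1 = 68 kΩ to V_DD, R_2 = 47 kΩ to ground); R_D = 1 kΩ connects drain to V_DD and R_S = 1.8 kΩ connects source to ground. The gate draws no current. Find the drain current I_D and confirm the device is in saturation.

V_G = V_DD·R_2/(R_1+R_2) = 11×47/115 = 4.5 V.
Assume saturation: I_D = (k_n/2)(V_GS − V_t)² with V_GS = V_G − I_D·R_S = 4.5 − 1.8·I_D.
Substituting gives 1.15·I_D² − 5.08·I_D + 3.63 = 0, with roots I_D = 0.894 or 3.53 mA.
The root I_D = 3.53 mA gives V_GS = -1.85 V ≤ V_t, so take I_D = 0.894 mA.
Then V_GS = 2.89 V and V_DS = V_DD − I_D(R_D+R_S) = 11 − 0.894×2.8 = 8.5 V.
Saturation requires V_DS ≥ V_GS − V_t = 1.59 V; 8.5 ≥ 1.59 ✓.

I_D ≈ 0.89 mA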